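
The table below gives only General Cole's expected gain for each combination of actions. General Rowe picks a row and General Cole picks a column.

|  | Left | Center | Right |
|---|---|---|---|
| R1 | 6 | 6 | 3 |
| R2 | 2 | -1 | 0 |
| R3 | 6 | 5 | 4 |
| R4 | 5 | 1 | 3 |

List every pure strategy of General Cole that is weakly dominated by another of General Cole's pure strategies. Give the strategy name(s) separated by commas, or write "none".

Center, Right

Left: no other strategy beats it everywhere (Center at R2 (2>-1); Right at R1 (6>3)).
Center is weakly dominated by Left (R1: 6=6, R2: 2>-1, R3: 6>5, R4: 5>1).
Left weakly dominates Right — R1: 6>3, R2: 2>0, R3: 6>4, R4: 5>3.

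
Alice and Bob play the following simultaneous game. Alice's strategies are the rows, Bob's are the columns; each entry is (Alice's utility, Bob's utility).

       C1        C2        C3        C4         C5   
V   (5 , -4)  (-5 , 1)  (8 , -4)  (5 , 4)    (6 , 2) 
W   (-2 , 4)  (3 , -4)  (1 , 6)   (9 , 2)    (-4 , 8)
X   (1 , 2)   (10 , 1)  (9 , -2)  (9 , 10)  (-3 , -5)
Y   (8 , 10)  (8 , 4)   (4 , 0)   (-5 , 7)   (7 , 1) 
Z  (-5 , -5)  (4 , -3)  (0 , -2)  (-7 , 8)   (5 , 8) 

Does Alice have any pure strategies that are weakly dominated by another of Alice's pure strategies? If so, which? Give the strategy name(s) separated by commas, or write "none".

Nothing dominates V: W at C1 (5>-2); X at C1 (5>1); Y at C3 (8>4); Z at C1 (5>-5).
W: dominated, since X does at least as well everywhere (C1: 1>-2, C2: 10>3, C3: 9>1, C4: 9=9, C5: -3>-4).
X: no other strategy beats it everywhere (V at C2 (10>-5); W at C1 (1>-2); Y at C2 (10>8); Z at C1 (1>-5)).
Nothing dominates Y: V at C1 (8>5); W at C1 (8>-2); X at C1 (8>1); Z at C1 (8>-5).
Z is weakly dominated by Y (C1: 8>-5, C2: 8>4, C3: 4>0, C4: -5>-7, C5: 7>5).

W, Z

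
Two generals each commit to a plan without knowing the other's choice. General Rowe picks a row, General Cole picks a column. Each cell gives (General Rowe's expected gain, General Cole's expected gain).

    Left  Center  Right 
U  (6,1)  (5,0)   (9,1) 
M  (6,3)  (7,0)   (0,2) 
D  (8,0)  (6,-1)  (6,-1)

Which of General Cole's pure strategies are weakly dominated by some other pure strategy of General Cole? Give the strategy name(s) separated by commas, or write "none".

Center, Right

Left is not dominated — it holds its own against Center at U (1>0); Right at M (3>2).
Left weakly dominates Center — U: 1>0, M: 3>0, D: 0>-1.
Right is weakly dominated by Left (U: 1=1, M: 3>2, D: 0>-1).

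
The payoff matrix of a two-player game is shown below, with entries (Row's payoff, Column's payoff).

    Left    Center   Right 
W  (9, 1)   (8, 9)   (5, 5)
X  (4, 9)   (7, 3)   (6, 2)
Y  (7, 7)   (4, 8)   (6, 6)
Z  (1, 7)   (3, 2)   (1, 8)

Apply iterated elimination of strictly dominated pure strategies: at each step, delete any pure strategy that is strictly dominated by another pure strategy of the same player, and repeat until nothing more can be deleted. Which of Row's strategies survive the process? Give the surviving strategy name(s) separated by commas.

Row's strategy Z is strictly dominated by W (Left: 9>1, Center: 8>3, Right: 5>1) and is removed.
Column Right is eliminated: Center beats it against every remaining row (W: 9>5, X: 3>2, Y: 8>6).
For Row, W strictly dominates X on the remaining columns (Left: 9>4, Center: 8>7); eliminate X.
Row Y is eliminated: W beats it against every remaining column (Left: 9>7, Center: 8>4).
For Column, Center strictly dominates Left on the remaining rows (W: 9>1); eliminate Left.
Among the remaining strategies, none is strictly dominated by another pure strategy of the same player, so the elimination stops.
Surviving strategies — Row: {W}; Column: {Center}.

W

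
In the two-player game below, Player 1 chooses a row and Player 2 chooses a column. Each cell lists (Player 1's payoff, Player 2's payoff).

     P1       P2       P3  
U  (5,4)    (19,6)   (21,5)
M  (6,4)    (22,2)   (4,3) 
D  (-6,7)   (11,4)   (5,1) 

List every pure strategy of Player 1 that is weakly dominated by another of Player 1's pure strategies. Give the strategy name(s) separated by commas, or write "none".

D

Nothing dominates U: M at P3 (21>4); D at P1 (5>-6).
M: no other strategy beats it everywhere (U at P1 (6>5); D at P1 (6>-6)).
U weakly dominates D — P1: 5>-6, P2: 19>11, P3: 21>5.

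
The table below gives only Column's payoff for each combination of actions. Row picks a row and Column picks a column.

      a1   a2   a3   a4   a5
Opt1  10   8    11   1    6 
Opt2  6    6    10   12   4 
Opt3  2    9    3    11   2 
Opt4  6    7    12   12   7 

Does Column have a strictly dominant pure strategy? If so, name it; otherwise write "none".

none

a1 fails to dominate a2 at Opt2 (6=6).
a2 fails to dominate a1 at Opt1 (8<10).
a3 fails to dominate a2 at Opt3 (3<9).
a4 fails to dominate a1 at Opt1 (1<10).
a5 fails to dominate a1 at Opt1 (6<10).
No single strategy dominates all the others.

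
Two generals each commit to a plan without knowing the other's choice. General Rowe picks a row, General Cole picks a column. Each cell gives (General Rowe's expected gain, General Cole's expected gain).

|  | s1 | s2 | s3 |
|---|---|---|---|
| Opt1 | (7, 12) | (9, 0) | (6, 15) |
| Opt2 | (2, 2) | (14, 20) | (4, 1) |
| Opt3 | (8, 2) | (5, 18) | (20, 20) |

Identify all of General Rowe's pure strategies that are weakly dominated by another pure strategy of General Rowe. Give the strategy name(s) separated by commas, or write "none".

Nothing dominates Opt1: Opt2 at s1 (7>2); Opt3 at s2 (9>5).
Opt2 is not dominated — it holds its own against Opt1 at s2 (14>9); Opt3 at s2 (14>5).
Opt3: no other strategy beats it everywhere (Opt1 at s1 (8>7); Opt2 at s1 (8>2)).

none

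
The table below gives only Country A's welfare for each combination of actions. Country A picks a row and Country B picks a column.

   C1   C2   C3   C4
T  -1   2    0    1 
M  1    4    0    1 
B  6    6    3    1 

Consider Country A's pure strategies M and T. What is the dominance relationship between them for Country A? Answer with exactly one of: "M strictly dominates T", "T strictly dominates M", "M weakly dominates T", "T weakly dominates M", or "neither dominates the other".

M weakly dominates T

M's payoffs vs T's, by Country B's action — C1: 1>-1, C2: 4>2, C3: 0=0, C4: 1=1.
M is at least as good everywhere and strictly better somewhere (tied only at C3, C4), so M weakly but not strictly dominates T.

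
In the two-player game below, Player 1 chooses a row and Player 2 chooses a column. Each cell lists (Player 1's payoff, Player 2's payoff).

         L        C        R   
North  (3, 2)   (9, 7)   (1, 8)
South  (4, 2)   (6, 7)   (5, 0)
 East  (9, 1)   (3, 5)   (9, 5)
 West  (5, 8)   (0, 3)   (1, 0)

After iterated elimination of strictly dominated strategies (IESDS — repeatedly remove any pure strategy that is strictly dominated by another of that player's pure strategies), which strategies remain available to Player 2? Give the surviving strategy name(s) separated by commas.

C, R

Row West is eliminated: East beats it against every remaining column (L: 9>5, C: 3>0, R: 9>1).
Column L is eliminated: C beats it against every remaining row (North: 7>2, South: 7>2, East: 5>1).
Among the remaining strategies, none is strictly dominated by another pure strategy of the same player, so the elimination stops.
Surviving strategies — Player 1: {North, South, East}; Player 2: {C, R}.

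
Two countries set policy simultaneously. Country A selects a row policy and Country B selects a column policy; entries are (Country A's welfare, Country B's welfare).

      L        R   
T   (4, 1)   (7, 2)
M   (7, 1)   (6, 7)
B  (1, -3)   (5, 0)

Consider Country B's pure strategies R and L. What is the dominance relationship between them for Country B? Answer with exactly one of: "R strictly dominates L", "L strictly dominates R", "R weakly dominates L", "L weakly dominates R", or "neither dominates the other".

R strictly dominates L

Compare R to L across each choice by Country A: T: 2>1, M: 7>1, B: 0>-3.
R gives a strictly higher payoff against each choice by Country A, so R strictly dominates L.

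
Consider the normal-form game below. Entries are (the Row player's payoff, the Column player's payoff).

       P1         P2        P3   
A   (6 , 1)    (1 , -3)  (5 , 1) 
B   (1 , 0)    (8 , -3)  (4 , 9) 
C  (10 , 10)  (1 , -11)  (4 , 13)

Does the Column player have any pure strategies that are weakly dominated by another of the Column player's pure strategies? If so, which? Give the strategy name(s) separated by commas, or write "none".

P1, P2

P1 is weakly dominated by P3 (A: 1=1, B: 9>0, C: 13>10).
P2 is weakly dominated by P1 (A: 1>-3, B: 0>-3, C: 10>-11).
P3 is not dominated — it holds its own against P1 at B (9>0); P2 at A (1>-3).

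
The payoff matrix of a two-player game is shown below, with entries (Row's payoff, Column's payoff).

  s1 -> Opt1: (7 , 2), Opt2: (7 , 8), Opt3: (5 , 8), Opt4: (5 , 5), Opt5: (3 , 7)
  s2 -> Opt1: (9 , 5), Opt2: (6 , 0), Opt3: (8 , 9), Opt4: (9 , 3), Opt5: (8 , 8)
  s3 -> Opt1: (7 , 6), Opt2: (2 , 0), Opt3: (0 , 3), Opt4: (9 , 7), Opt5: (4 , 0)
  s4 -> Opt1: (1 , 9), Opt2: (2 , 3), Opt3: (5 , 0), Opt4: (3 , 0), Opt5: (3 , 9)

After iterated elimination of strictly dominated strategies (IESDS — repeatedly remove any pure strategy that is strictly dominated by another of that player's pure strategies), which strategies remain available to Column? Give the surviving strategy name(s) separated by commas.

For Row, s2 strictly dominates s4 on the remaining columns (Opt1: 9>1, Opt2: 6>2, Opt3: 8>5, Opt4: 9>3, Opt5: 8>3); eliminate s4.
Column's strategy Opt5 is strictly dominated by Opt3 (s1: 8>7, s2: 9>8, s3: 3>0) and is removed.
Among the remaining strategies, none is strictly dominated by another pure strategy of the same player, so the elimination stops.
Surviving strategies — Row: {s1, s2, s3}; Column: {Opt1, Opt2, Opt3, Opt4}.

Opt1, Opt2, Opt3, Opt4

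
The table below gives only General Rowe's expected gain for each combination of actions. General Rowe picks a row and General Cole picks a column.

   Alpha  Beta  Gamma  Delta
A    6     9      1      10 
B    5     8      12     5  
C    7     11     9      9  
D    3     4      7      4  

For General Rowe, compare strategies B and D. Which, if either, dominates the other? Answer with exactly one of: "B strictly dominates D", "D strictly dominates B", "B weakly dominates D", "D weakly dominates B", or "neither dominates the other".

B strictly dominates D

Compare B to D across each opponent action: Alpha: 5>3, Beta: 8>4, Gamma: 12>7, Delta: 5>4.
B gives a strictly higher payoff against each opponent action, so B strictly dominates D.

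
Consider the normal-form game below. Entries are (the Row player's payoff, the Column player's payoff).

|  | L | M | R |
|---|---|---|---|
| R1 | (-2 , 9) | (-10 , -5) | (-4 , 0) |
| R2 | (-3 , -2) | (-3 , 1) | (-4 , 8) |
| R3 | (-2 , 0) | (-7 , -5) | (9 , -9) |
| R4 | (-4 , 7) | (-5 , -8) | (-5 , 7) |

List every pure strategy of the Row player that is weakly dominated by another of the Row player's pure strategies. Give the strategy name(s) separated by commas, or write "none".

R1: dominated, since R3 does at least as well everywhere (L: -2=-2, M: -7>-10, R: 9>-4).
Nothing dominates R2: R1 at M (-3>-10); R3 at M (-3>-7); R4 at L (-3>-4).
Nothing dominates R3: R1 at M (-7>-10); R2 at L (-2>-3); R4 at L (-2>-4).
R4 is weakly dominated by R2 (L: -3>-4, M: -3>-5, R: -4>-5).

R1, R4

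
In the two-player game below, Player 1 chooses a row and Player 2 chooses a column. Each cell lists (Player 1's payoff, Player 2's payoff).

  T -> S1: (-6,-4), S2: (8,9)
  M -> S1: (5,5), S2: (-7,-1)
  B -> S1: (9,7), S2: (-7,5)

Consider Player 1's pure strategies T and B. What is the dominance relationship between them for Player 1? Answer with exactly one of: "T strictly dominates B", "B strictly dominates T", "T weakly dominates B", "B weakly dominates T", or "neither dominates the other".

neither dominates the other

Compare T to B across each choice by Player 2: S1: -6<9, S2: 8>-7.
T does better at S2 but worse at S1; neither strategy dominates the other.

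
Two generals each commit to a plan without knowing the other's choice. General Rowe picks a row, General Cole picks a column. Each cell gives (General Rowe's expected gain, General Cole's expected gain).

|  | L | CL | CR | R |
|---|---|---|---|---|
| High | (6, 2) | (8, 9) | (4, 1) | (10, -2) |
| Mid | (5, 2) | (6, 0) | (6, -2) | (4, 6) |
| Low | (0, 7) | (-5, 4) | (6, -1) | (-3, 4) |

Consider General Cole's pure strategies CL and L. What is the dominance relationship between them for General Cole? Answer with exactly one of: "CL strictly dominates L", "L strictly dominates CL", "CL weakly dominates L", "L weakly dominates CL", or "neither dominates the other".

neither dominates the other

CL's payoffs vs L's, by General Rowe's action — High: 9>2, Mid: 0<2, Low: 4<7.
CL does better at High but worse at Mid, Low; neither strategy dominates the other.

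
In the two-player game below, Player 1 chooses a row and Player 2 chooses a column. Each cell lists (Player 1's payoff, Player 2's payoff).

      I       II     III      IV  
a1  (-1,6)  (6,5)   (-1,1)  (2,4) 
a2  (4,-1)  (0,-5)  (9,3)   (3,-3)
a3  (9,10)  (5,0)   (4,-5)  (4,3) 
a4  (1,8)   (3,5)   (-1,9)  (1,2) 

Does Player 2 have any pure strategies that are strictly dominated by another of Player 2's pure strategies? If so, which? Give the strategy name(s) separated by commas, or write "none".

II, IV

I is not dominated — it holds its own against II at a1 (6>5); III at a1 (6>1); IV at a1 (6>4).
I strictly dominates II — a1: 6>5, a2: -1>-5, a3: 10>0, a4: 8>5.
III: no other strategy beats it everywhere (I at a2 (3>-1); II at a2 (3>-5); IV at a2 (3>-3)).
IV is strictly dominated by I (a1: 6>4, a2: -1>-3, a3: 10>3, a4: 8>2).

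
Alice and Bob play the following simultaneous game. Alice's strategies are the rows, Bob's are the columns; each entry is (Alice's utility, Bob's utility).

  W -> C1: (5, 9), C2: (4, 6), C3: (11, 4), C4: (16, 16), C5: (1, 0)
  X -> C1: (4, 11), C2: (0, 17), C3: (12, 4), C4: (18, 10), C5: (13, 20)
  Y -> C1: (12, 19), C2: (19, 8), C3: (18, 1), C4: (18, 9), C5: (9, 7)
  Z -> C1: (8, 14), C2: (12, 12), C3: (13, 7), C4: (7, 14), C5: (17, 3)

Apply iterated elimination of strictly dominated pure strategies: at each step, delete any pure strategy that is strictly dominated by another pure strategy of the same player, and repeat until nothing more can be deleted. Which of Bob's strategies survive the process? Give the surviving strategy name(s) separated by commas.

For Alice, Y strictly dominates W on the remaining columns (C1: 12>5, C2: 19>4, C3: 18>11, C4: 18>16, C5: 9>1); eliminate W.
Column C3 is eliminated: C1 beats it against every remaining row (X: 11>4, Y: 19>1, Z: 14>7).
Among the remaining strategies, none is strictly dominated by another pure strategy of the same player, so the elimination stops.
Surviving strategies — Alice: {X, Y, Z}; Bob: {C1, C2, C4, C5}.

C1, C2, C4, C5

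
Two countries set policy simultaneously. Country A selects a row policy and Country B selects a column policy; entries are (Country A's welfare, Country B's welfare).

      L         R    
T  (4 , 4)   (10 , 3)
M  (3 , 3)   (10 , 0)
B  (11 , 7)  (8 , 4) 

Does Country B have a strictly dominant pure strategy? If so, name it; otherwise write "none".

L vs R: T: 4>3, M: 3>0, B: 7>4.
L strictly beats every other strategy against every opponent action, so it is strictly dominant.

L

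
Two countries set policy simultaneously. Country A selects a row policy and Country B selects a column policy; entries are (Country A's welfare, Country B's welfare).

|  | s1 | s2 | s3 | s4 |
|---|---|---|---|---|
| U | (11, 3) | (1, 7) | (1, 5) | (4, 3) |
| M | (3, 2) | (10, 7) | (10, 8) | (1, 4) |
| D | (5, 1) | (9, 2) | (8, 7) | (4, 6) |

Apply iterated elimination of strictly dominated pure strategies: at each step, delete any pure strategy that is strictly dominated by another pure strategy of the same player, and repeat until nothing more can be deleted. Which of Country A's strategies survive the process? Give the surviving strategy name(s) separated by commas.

M

Country B's strategy s1 is strictly dominated by s2 (U: 7>3, M: 7>2, D: 2>1) and is removed.
Column s4 is eliminated: s3 beats it against every remaining row (U: 5>3, M: 8>4, D: 7>6).
For Country A, M strictly dominates U on the remaining columns (s2: 10>1, s3: 10>1); eliminate U.
Country A's strategy D is strictly dominated by M (s2: 10>9, s3: 10>8) and is removed.
Country B's strategy s2 is strictly dominated by s3 (M: 8>7) and is removed.
Among the remaining strategies, none is strictly dominated by another pure strategy of the same player, so the elimination stops.
Surviving strategies — Country A: {M}; Country B: {s3}.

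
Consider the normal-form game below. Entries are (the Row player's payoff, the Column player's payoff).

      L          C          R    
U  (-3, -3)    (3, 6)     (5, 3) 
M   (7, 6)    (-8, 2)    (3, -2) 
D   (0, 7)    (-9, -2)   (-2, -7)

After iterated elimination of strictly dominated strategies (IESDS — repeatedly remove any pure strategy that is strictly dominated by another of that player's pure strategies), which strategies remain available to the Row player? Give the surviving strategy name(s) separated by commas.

U, M

The Row player's strategy D is strictly dominated by M (L: 7>0, C: -8>-9, R: 3>-2) and is removed.
For the Column player, C strictly dominates R on the remaining rows (U: 6>3, M: 2>-2); eliminate R.
Among the remaining strategies, none is strictly dominated by another pure strategy of the same player, so the elimination stops.
Surviving strategies — the Row player: {U, M}; the Column player: {L, C}.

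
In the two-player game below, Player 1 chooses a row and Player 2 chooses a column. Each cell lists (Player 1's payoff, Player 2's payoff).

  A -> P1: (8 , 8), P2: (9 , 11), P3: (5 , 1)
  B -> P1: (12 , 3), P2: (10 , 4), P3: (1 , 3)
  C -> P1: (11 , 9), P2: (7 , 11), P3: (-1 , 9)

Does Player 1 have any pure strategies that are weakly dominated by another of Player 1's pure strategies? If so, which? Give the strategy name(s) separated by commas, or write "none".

Nothing dominates A: B at P3 (5>1); C at P2 (9>7).
B is not dominated — it holds its own against A at P1 (12>8); C at P1 (12>11).
C: dominated, since B does at least as well everywhere (P1: 12>11, P2: 10>7, P3: 1>-1).

C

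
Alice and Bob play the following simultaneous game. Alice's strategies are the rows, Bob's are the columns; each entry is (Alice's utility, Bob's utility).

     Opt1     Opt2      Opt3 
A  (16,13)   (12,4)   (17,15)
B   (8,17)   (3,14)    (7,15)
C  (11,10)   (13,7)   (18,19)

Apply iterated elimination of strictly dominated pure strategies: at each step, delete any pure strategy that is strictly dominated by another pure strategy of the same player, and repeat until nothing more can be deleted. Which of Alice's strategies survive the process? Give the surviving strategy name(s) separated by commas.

For Alice, A strictly dominates B on the remaining columns (Opt1: 16>8, Opt2: 12>3, Opt3: 17>7); eliminate B.
For Bob, Opt3 strictly dominates Opt1 on the remaining rows (A: 15>13, C: 19>10); eliminate Opt1.
Alice's strategy A is strictly dominated by C (Opt2: 13>12, Opt3: 18>17) and is removed.
For Bob, Opt3 strictly dominates Opt2 on the remaining rows (C: 19>7); eliminate Opt2.
Among the remaining strategies, none is strictly dominated by another pure strategy of the same player, so the elimination stops.
Surviving strategies — Alice: {C}; Bob: {Opt3}.

C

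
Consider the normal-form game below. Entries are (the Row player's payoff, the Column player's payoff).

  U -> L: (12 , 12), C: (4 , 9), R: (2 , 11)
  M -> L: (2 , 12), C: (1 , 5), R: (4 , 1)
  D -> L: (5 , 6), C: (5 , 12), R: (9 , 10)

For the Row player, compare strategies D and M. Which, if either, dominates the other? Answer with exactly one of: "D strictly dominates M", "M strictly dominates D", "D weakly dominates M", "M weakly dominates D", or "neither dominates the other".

Compare D to M across each choice by the Column player: L: 5>2, C: 5>1, R: 9>4.
D gives a strictly higher payoff against each choice by the Column player, so D strictly dominates M.

D strictly dominates M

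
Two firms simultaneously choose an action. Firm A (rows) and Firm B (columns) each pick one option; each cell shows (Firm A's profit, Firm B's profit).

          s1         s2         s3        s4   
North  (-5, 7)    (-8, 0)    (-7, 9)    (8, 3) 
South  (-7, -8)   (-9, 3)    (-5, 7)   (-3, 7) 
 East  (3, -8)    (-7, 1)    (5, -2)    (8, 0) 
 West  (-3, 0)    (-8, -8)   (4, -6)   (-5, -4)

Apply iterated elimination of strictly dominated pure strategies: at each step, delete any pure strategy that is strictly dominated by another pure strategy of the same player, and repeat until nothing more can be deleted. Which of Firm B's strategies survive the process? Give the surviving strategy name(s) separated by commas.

s2, s3, s4

Firm A's strategy South is strictly dominated by East (s1: 3>-7, s2: -7>-9, s3: 5>-5, s4: 8>-3) and is removed.
Firm A's strategy West is strictly dominated by East (s1: 3>-3, s2: -7>-8, s3: 5>4, s4: 8>-5) and is removed.
Column s1 is eliminated: s3 beats it against every remaining row (North: 9>7, East: -2>-8).
Among the remaining strategies, none is strictly dominated by another pure strategy of the same player, so the elimination stops.
Surviving strategies — Firm A: {North, East}; Firm B: {s2, s3, s4}.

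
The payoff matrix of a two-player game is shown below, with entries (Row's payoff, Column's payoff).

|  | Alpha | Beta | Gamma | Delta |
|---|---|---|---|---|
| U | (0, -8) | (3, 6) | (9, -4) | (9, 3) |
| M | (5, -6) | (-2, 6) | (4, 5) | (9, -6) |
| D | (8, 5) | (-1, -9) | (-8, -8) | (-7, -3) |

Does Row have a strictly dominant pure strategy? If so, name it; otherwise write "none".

none

U fails to dominate M at Alpha (0<5).
M fails to dominate U at Beta (-2<3).
D fails to dominate U at Beta (-1<3).
No single strategy dominates all the others.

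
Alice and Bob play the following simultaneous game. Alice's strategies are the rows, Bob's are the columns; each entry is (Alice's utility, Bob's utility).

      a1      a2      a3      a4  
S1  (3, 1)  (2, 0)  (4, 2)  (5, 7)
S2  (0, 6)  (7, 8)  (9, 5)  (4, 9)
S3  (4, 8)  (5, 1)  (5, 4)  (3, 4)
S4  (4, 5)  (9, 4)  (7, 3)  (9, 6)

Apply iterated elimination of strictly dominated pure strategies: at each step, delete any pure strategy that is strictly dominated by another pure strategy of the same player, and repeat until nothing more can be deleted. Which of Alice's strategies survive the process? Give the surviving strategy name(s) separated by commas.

Row S1 is eliminated: S4 beats it against every remaining column (a1: 4>3, a2: 9>2, a3: 7>4, a4: 9>5).
Column a2 is eliminated: a4 beats it against every remaining row (S2: 9>8, S3: 4>1, S4: 6>4).
For Bob, a1 strictly dominates a3 on the remaining rows (S2: 6>5, S3: 8>4, S4: 5>3); eliminate a3.
For Alice, S4 strictly dominates S2 on the remaining columns (a1: 4>0, a4: 9>4); eliminate S2.
Among the remaining strategies, none is strictly dominated by another pure strategy of the same player, so the elimination stops.
Surviving strategies — Alice: {S3, S4}; Bob: {a1, a4}.

S3, S4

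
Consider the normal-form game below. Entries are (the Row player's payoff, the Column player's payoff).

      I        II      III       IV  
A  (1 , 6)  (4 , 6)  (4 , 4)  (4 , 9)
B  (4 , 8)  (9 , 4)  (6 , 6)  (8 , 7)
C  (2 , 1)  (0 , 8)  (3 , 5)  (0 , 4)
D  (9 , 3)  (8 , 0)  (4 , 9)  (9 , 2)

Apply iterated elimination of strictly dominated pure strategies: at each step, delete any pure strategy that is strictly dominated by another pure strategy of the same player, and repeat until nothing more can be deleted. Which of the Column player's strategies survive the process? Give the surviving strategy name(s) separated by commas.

I, III

Row A is eliminated: B beats it against every remaining column (I: 4>1, II: 9>4, III: 6>4, IV: 8>4).
The Row player's strategy C is strictly dominated by B (I: 4>2, II: 9>0, III: 6>3, IV: 8>0) and is removed.
The Column player's strategy II is strictly dominated by I (B: 8>4, D: 3>0) and is removed.
The Column player's strategy IV is strictly dominated by I (B: 8>7, D: 3>2) and is removed.
Among the remaining strategies, none is strictly dominated by another pure strategy of the same player, so the elimination stops.
Surviving strategies — the Row player: {B, D}; the Column player: {I, III}.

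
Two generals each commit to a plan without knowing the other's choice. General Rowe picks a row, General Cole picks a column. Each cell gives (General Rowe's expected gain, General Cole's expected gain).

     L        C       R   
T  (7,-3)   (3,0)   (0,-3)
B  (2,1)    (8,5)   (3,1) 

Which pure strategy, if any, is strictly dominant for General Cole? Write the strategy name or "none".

C vs L: T: 0>-3, B: 5>1.
C vs R: T: 0>-3, B: 5>1.
C strictly beats every other strategy against every opponent action, so it is strictly dominant.

C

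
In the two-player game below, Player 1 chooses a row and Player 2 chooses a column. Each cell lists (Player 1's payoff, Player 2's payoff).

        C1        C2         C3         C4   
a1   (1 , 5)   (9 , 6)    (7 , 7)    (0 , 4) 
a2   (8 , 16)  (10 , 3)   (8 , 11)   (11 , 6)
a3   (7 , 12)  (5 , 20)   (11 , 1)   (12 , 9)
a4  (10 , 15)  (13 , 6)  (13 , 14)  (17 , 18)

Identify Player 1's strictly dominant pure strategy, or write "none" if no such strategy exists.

a4 vs a1: C1: 10>1, C2: 13>9, C3: 13>7, C4: 17>0.
a4 vs a2: C1: 10>8, C2: 13>10, C3: 13>8, C4: 17>11.
a4 vs a3: C1: 10>7, C2: 13>5, C3: 13>11, C4: 17>12.
a4 strictly beats every other strategy against every opponent action, so it is strictly dominant.

a4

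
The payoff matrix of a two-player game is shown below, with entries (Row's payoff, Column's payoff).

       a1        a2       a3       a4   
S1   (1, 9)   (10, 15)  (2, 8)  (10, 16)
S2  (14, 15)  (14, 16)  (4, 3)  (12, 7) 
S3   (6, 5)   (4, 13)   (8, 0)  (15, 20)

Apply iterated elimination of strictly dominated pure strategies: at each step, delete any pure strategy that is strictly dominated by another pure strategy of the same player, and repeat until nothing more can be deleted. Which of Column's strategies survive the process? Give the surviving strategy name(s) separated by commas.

a2, a4

Row S1 is eliminated: S2 beats it against every remaining column (a1: 14>1, a2: 14>10, a3: 4>2, a4: 12>10).
For Column, a2 strictly dominates a1 on the remaining rows (S2: 16>15, S3: 13>5); eliminate a1.
Column a3 is eliminated: a2 beats it against every remaining row (S2: 16>3, S3: 13>0).
Among the remaining strategies, none is strictly dominated by another pure strategy of the same player, so the elimination stops.
Surviving strategies — Row: {S2, S3}; Column: {a2, a4}.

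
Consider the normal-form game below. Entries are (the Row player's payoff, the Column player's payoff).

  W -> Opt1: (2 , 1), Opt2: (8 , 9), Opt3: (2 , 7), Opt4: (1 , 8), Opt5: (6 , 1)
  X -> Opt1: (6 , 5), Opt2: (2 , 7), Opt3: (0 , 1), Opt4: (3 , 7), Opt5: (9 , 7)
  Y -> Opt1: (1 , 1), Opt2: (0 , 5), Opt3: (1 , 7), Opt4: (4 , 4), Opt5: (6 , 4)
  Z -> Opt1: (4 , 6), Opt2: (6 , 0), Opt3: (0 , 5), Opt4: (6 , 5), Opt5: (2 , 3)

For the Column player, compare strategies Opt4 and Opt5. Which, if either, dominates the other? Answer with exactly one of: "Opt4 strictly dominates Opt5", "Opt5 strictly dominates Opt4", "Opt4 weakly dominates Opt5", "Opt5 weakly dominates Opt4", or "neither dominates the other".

Compare Opt4 to Opt5 across each choice by the Row player: W: 8>1, X: 7=7, Y: 4=4, Z: 5>3.
Opt4 is at least as good everywhere and strictly better somewhere (tied only at X, Y), so Opt4 weakly but not strictly dominates Opt5.

Opt4 weakly dominates Opt5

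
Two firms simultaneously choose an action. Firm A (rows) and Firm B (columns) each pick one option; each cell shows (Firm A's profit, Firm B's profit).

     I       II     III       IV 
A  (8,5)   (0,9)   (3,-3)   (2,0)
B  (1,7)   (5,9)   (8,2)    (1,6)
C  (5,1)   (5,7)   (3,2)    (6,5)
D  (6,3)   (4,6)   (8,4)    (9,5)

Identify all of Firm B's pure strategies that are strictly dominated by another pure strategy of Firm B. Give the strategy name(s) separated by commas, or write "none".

II strictly dominates I — A: 9>5, B: 9>7, C: 7>1, D: 6>3.
II is not dominated — it holds its own against I at A (9>5); III at A (9>-3); IV at A (9>0).
II strictly dominates III — A: 9>-3, B: 9>2, C: 7>2, D: 6>4.
II strictly dominates IV — A: 9>0, B: 9>6, C: 7>5, D: 6>5.

I, III, IV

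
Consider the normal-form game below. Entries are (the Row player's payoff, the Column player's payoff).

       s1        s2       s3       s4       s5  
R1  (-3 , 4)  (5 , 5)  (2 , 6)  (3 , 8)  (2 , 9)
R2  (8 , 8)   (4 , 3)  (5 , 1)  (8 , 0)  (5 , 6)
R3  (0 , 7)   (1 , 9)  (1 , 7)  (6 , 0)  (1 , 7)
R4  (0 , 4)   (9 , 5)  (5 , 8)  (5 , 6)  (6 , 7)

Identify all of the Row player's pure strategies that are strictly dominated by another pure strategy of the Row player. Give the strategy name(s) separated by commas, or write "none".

R1, R3

R4 strictly dominates R1 — s1: 0>-3, s2: 9>5, s3: 5>2, s4: 5>3, s5: 6>2.
R2 is not dominated — it holds its own against R1 at s1 (8>-3); R3 at s1 (8>0); R4 at s1 (8>0).
R2 strictly dominates R3 — s1: 8>0, s2: 4>1, s3: 5>1, s4: 8>6, s5: 5>1.
Nothing dominates R4: R1 at s1 (0>-3); R2 at s2 (9>4); R3 at s1 (0=0).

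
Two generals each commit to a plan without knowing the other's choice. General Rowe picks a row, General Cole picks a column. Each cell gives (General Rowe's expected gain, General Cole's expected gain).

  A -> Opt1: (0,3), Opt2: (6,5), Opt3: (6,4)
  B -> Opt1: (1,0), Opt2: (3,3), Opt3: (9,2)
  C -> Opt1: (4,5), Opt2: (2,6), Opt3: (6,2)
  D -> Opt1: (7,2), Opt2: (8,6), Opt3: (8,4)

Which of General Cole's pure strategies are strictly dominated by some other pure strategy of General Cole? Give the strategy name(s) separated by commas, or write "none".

Opt1, Opt3

Opt1 is strictly dominated by Opt2 (A: 5>3, B: 3>0, C: 6>5, D: 6>2).
Opt2: no other strategy beats it everywhere (Opt1 at A (5>3); Opt3 at A (5>4)).
Opt3 is strictly dominated by Opt2 (A: 5>4, B: 3>2, C: 6>2, D: 6>4).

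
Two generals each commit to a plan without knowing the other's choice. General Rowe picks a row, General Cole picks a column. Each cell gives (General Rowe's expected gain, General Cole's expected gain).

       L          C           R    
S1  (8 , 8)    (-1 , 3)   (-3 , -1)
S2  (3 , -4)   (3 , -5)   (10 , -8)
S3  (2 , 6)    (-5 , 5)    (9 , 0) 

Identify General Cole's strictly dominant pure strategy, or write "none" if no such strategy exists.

L

L vs C: S1: 8>3, S2: -4>-5, S3: 6>5.
L vs R: S1: 8>-1, S2: -4>-8, S3: 6>0.
L strictly beats every other strategy against every opponent action, so it is strictly dominant.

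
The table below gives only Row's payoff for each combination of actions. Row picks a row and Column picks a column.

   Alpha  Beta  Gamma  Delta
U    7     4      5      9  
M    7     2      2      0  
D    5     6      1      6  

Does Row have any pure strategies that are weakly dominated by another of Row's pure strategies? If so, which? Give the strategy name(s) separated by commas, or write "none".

Nothing dominates U: M at Beta (4>2); D at Alpha (7>5).
M is weakly dominated by U (Alpha: 7=7, Beta: 4>2, Gamma: 5>2, Delta: 9>0).
Nothing dominates D: U at Beta (6>4); M at Beta (6>2).

M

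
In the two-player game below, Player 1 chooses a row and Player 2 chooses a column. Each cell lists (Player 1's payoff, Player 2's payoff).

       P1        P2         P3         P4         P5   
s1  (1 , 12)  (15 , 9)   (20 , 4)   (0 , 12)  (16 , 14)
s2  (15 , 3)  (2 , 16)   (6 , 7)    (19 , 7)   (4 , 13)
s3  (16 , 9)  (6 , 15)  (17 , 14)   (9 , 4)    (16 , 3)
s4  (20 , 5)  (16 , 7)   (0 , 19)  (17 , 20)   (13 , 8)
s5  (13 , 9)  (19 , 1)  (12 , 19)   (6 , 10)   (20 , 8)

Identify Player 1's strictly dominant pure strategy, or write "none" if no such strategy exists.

none

s1 fails to dominate s2 at P1 (1<15).
s2 fails to dominate s1 at P2 (2<15).
s3 fails to dominate s1 at P2 (6<15).
s4 fails to dominate s1 at P3 (0<20).
s5 fails to dominate s1 at P3 (12<20).
No single strategy dominates all the others.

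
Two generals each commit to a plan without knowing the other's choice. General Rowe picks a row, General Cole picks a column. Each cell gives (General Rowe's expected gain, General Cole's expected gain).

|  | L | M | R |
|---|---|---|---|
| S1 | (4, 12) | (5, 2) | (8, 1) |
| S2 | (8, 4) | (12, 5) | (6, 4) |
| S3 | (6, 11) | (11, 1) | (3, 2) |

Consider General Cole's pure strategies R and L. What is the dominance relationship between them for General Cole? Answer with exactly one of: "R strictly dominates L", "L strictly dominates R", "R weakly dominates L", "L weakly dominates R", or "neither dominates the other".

R's payoffs vs L's, by General Rowe's action — S1: 1<12, S2: 4=4, S3: 2<11.
L is at least as good everywhere and strictly better somewhere (tied at S2), so L weakly dominates R.

L weakly dominates R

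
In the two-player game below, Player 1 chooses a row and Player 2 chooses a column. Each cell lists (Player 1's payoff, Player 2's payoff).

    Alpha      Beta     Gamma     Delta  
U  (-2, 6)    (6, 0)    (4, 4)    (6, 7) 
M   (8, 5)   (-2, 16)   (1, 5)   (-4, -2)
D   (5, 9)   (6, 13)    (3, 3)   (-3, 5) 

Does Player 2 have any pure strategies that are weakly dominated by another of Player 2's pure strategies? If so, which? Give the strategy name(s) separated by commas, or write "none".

Gamma

Alpha is not dominated — it holds its own against Beta at U (6>0); Gamma at U (6>4); Delta at M (5>-2).
Beta is not dominated — it holds its own against Alpha at M (16>5); Gamma at M (16>5); Delta at M (16>-2).
Alpha weakly dominates Gamma — U: 6>4, M: 5=5, D: 9>3.
Delta is not dominated — it holds its own against Alpha at U (7>6); Beta at U (7>0); Gamma at U (7>4).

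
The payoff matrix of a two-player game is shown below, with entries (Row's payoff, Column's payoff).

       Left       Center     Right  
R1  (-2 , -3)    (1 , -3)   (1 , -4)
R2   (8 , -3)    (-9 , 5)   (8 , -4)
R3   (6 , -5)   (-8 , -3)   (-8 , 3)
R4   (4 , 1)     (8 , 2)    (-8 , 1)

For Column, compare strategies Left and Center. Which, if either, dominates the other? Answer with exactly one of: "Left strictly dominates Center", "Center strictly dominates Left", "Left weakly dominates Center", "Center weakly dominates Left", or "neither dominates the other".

Center weakly dominates Left

Left's payoffs vs Center's, by Row's action — R1: -3=-3, R2: -3<5, R3: -5<-3, R4: 1<2.
Center is at least as good everywhere and strictly better somewhere (tied at R1), so Center weakly dominates Left.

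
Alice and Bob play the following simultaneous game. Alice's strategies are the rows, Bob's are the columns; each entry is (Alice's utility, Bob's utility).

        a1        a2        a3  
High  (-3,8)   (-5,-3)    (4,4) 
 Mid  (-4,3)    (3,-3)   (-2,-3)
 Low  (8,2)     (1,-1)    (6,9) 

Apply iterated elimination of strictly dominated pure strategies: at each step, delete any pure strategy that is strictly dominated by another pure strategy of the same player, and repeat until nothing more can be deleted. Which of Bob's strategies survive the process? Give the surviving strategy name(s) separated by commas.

For Alice, Low strictly dominates High on the remaining columns (a1: 8>-3, a2: 1>-5, a3: 6>4); eliminate High.
For Bob, a1 strictly dominates a2 on the remaining rows (Mid: 3>-3, Low: 2>-1); eliminate a2.
For Alice, Low strictly dominates Mid on the remaining columns (a1: 8>-4, a3: 6>-2); eliminate Mid.
Column a1 is eliminated: a3 beats it against every remaining row (Low: 9>2).
Among the remaining strategies, none is strictly dominated by another pure strategy of the same player, so the elimination stops.
Surviving strategies — Alice: {Low}; Bob: {a3}.

a3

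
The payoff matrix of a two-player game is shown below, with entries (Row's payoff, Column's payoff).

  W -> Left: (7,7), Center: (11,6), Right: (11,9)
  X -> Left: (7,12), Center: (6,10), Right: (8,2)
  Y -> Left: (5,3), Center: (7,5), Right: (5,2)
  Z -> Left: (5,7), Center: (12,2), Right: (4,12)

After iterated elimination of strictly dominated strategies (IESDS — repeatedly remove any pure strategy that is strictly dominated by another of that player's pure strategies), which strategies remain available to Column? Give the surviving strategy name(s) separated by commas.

Left, Right

Row's strategy Y is strictly dominated by W (Left: 7>5, Center: 11>7, Right: 11>5) and is removed.
Column's strategy Center is strictly dominated by Left (W: 7>6, X: 12>10, Z: 7>2) and is removed.
Row's strategy Z is strictly dominated by W (Left: 7>5, Right: 11>4) and is removed.
Among the remaining strategies, none is strictly dominated by another pure strategy of the same player, so the elimination stops.
Surviving strategies — Row: {W, X}; Column: {Left, Right}.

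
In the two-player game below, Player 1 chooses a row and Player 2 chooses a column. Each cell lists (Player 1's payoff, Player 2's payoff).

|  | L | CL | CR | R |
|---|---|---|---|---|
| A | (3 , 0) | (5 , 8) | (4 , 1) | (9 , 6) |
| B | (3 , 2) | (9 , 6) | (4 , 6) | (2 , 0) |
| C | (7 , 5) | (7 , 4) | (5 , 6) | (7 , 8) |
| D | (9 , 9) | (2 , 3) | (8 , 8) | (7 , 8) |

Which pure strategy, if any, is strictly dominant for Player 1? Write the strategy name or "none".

A fails to dominate B at L (3=3).
B fails to dominate A at L (3=3).
C fails to dominate A at R (7<9).
D fails to dominate A at CL (2<5).
No single strategy dominates all the others.

none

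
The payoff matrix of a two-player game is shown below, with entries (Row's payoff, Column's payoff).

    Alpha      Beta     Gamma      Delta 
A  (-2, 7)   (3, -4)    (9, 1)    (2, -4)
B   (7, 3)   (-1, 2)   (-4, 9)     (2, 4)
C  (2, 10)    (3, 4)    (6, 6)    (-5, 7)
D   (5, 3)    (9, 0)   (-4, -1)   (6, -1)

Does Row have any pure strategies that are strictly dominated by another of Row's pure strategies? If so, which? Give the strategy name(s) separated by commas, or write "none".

A is not dominated — it holds its own against B at Beta (3>-1); C at Beta (3=3); D at Gamma (9>-4).
B: no other strategy beats it everywhere (A at Alpha (7>-2); C at Alpha (7>2); D at Alpha (7>5)).
C: no other strategy beats it everywhere (A at Alpha (2>-2); B at Beta (3>-1); D at Gamma (6>-4)).
D is not dominated — it holds its own against A at Alpha (5>-2); B at Beta (9>-1); C at Alpha (5>2).

none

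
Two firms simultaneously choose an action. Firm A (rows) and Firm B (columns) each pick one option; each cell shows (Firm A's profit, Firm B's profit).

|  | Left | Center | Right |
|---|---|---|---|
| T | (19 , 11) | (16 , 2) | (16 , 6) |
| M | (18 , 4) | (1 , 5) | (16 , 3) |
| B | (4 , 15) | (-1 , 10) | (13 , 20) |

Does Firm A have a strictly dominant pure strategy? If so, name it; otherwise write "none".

T fails to dominate M at Right (16=16).
M fails to dominate T at Left (18<19).
B fails to dominate T at Left (4<19).
No single strategy dominates all the others.

none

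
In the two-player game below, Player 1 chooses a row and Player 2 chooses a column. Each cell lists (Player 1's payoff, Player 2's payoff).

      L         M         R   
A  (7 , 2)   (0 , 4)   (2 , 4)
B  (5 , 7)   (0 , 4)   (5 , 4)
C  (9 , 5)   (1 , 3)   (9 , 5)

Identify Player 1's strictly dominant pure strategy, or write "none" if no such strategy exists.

C

C vs A: L: 9>7, M: 1>0, R: 9>2.
C vs B: L: 9>5, M: 1>0, R: 9>5.
C strictly beats every other strategy against every opponent action, so it is strictly dominant.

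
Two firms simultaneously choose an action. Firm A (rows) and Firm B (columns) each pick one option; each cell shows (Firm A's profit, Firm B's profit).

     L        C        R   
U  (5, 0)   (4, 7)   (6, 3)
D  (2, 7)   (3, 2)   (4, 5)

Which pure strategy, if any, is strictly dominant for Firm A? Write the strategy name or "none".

U

U vs D: L: 5>2, C: 4>3, R: 6>4.
U strictly beats every other strategy against every opponent action, so it is strictly dominant.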